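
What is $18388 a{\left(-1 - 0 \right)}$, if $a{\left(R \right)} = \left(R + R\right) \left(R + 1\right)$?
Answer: $0$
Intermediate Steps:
$a{\left(R \right)} = 2 R \left(1 + R\right)$
$18388 a{\left(-1 - 0 \right)} = 18388 \cdot 2 \left(-1 - 0\right) \left(1 - 1\right) = 18388 \cdot 2 \left(-1 + 0\right) \left(1 + \left(-1 + 0\right)\right) = 18388 \cdot 2 \left(-1\right) \left(1 - 1\right) = 18388 \cdot 2 \left(-1\right) 0 = 18388 \cdot 0 = 0$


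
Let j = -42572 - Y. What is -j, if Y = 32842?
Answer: 75414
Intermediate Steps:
j = -75414 (j = -42572 - 1*32842 = -42572 - 32842 = -75414)
-j = -1*(-75414) = 75414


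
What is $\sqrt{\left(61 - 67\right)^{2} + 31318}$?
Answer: $\sqrt{31354} \approx 177.07$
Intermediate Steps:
$\sqrt{\left(61 - 67\right)^{2} + 31318} = \sqrt{\left(-6\right)^{2} + 31318} = \sqrt{36 + 31318} = \sqrt{31354}$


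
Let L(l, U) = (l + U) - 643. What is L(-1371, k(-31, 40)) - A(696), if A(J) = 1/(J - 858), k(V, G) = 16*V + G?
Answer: -400139/162 ≈ -2470.0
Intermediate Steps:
k(V, G) = G + 16*V
A(J) = 1/(-858 + J)
L(l, U) = -643 + U + l (L(l, U) = (U + l) - 643 = -643 + U + l)
L(-1371, k(-31, 40)) - A(696) = (-643 + (40 + 16*(-31)) - 1371) - 1/(-858 + 696) = (-643 + (40 - 496) - 1371) - 1/(-162) = (-643 - 456 - 1371) - 1*(-1/162) = -2470 + 1/162 = -400139/162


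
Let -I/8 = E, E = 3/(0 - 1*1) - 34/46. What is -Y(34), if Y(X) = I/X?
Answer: -344/391 ≈ -0.87980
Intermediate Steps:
E = -86/23 (E = 3/(0 - 1) - 34*1/46 = 3/(-1) - 17/23 = 3*(-1) - 17/23 = -3 - 17/23 = -86/23 ≈ -3.7391)
I = 688/23 (I = -8*(-86/23) = 688/23 ≈ 29.913)
Y(X) = 688/(23*X)
-Y(34) = -688/(23*34) = -1*344/391 = -344/391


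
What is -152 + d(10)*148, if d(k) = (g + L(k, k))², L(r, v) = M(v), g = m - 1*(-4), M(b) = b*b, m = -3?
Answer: 1509596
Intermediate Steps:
M(b) = b²
g = 1 (g = -3 - 1*(-4) = -3 + 4 = 1)
L(r, v) = v²
d(k) = (1 + k²)²
-152 + d(10)*148 = -152 + (1 + 10²)²*148 = -152 + (1 + 100)²*148 = -152 + 101²*148 = -152 + 10201*148 = -152 + 1509748 = 1509596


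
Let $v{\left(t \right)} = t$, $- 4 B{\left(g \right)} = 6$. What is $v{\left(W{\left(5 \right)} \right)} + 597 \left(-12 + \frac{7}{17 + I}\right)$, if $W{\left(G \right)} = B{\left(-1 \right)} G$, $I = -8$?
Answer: $- \frac{40243}{6} \approx -6707.2$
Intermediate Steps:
$B{\left(g \right)} = - \frac{3}{2}$ ($B{\left(g \right)} = \left(- \frac{1}{4}\right) 6 = - \frac{3}{2}$)
$W{\left(G \right)} = - \frac{3 G}{2}$
$v{\left(W{\left(5 \right)} \right)} + 597 \left(-12 + \frac{7}{17 + I}\right) = \left(- \frac{3}{2}\right) 5 + 597 \left(-12 + \frac{7}{17 - 8}\right) = - \frac{15}{2} + 597 \left(-12 + \frac{7}{9}\right) = - \frac{15}{2} + 597 \left(- \frac{101}{9}\right) = - \frac{15}{2} - \frac{20099}{3} = - \frac{40243}{6}$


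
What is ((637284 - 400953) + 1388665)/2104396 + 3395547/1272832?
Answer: 135498859313/39390331904 ≈ 3.4399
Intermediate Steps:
((637284 - 400953) + 1388665)/2104396 + 3395547/1272832 = (236331 + 1388665)*(1/2104396) + 3395547*(1/1272832) = 1624996*(1/2104396) + 3395547/1272832 = 23897/30947 + 3395547/1272832 = 135498859313/39390331904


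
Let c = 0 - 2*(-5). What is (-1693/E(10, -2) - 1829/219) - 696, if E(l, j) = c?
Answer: -1913297/2190 ≈ -873.65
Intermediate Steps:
c = 10 (c = 0 + 10 = 10)
E(l, j) = 10
(-1693/E(10, -2) - 1829/219) - 696 = (-1693/10 - 1829/219) - 696 = -389057/2190 - 696 = -1913297/2190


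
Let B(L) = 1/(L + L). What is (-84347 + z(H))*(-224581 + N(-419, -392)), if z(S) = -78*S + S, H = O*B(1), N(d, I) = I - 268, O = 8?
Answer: 19067776855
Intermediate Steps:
B(L) = 1/(2*L)
N(d, I) = -268 + I
H = 4 (H = 8*((1/2)/1) = 8*((1/2)*1) = 8*(1/2) = 4)
z(S) = -77*S
(-84347 + z(H))*(-224581 + N(-419, -392)) = (-84347 - 77*4)*(-224581 + (-268 - 392)) = (-84347 - 308)*(-224581 - 660) = -84655*(-225241) = 19067776855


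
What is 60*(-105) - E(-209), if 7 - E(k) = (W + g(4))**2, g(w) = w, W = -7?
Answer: -6298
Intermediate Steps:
E(k) = -2 (E(k) = 7 - (-7 + 4)**2 = 7 - 1*(-3)**2 = 7 - 1*9 = 7 - 9 = -2)
60*(-105) - E(-209) = 60*(-105) - 1*(-2) = -6300 + 2 = -6298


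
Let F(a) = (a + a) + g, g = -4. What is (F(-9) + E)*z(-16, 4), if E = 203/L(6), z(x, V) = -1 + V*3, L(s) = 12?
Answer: -671/12 ≈ -55.917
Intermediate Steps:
F(a) = -4 + 2*a (F(a) = (a + a) - 4 = 2*a - 4 = -4 + 2*a)
z(x, V) = -1 + 3*V
E = 203/12 ≈ 16.917
(F(-9) + E)*z(-16, 4) = ((-4 + 2*(-9)) + 203/12)*(-1 + 3*4) = ((-4 - 18) + 203/12)*(-1 + 12) = (-22 + 203/12)*11 = -61/12*11 = -671/12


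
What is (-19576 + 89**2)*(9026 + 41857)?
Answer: -593041365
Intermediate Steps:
(-19576 + 89**2)*(9026 + 41857) = (-19576 + 7921)*50883 = -11655*50883 = -593041365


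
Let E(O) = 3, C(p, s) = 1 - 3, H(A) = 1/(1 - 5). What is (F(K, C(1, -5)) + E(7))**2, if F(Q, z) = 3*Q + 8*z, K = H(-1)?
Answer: 3025/16 ≈ 189.06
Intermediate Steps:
H(A) = -1/4 (H(A) = 1/(-4) = -1/4)
C(p, s) = -2
K = -1/4 ≈ -0.25000
(F(K, C(1, -5)) + E(7))**2 = ((3*(-1/4) + 8*(-2)) + 3)**2 = ((-3/4 - 16) + 3)**2 = (-67/4 + 3)**2 = (-55/4)**2 = 3025/16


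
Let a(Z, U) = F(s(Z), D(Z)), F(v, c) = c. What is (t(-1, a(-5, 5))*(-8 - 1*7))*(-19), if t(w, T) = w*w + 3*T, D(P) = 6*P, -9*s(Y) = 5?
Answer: -25365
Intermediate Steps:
s(Y) = -5/9 (s(Y) = -1/9*5 = -5/9)
a(Z, U) = 6*Z
t(w, T) = w**2 + 3*T
(t(-1, a(-5, 5))*(-8 - 1*7))*(-19) = (((-1)**2 + 3*(6*(-5)))*(-8 - 1*7))*(-19) = ((1 + 3*(-30))*(-8 - 7))*(-19) = ((1 - 90)*(-15))*(-19) = -89*(-15)*(-19) = 1335*(-19) = -25365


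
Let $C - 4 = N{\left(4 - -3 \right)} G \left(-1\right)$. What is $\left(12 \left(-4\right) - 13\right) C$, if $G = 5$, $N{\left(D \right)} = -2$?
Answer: $-854$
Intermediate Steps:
$C = 14$ ($C = 4 + \left(-2\right) 5 \left(-1\right) = 4 - -10 = 4 + 10 = 14$)
$\left(12 \left(-4\right) - 13\right) C = \left(12 \left(-4\right) - 13\right) 14 = \left(-48 - 13\right) 14 = \left(-61\right) 14 = -854$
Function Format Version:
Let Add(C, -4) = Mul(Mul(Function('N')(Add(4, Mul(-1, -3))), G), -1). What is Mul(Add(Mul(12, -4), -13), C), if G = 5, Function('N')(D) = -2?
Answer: -854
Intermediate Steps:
C = 14 (C = Add(4, Mul(Mul(-2, 5), -1)) = Add(4, Mul(-10, -1)) = Add(4, 10) = 14)
Mul(Add(Mul(12, -4), -13), C) = Mul(Add(Mul(12, -4), -13), 14) = Mul(Add(-48, -13), 14) = Mul(-61, 14) = -854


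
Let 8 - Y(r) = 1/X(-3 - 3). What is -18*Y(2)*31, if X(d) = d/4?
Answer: -4836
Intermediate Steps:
X(d) = d/4 (X(d) = d*(¼) = d/4)
Y(r) = 26/3 (Y(r) = 8 - 1/((-3 - 3)/4) = 8 - 1/((¼)*(-6)) = 8 - 1/(-3/2) = 8 - 1*(-⅔) = 8 + ⅔ = 26/3)
-18*Y(2)*31 = -18*26/3*31 = -156*31 = -4836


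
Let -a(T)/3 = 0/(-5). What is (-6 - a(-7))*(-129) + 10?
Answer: 784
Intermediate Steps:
a(T) = 0 (a(T) = -0/(-5) = -0*(-1)/5 = -3*0 = 0)
(-6 - a(-7))*(-129) + 10 = (-6 - 1*0)*(-129) + 10 = (-6 + 0)*(-129) + 10 = -6*(-129) + 10 = 774 + 10 = 784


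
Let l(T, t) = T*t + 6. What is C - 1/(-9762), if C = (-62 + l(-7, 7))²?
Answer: 107626051/9762 ≈ 11025.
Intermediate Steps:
l(T, t) = 6 + T*t
C = 11025 (C = (-62 + (6 - 7*7))² = (-62 + (6 - 49))² = (-62 - 43)² = (-105)² = 11025)
C - 1/(-9762) = 11025 - 1/(-9762) = 11025 - 1*(-1/9762) = 11025 + 1/9762 = 107626051/9762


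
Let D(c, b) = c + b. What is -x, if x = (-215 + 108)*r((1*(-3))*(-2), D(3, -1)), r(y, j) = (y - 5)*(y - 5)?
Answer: 107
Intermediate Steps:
D(c, b) = b + c
r(y, j) = (-5 + y)² (r(y, j) = (-5 + y)*(-5 + y) = (-5 + y)²)
x = -107 (x = (-215 + 108)*(-5 + (1*(-3))*(-2))² = -107*(-5 - 3*(-2))² = -107*(-5 + 6)² = -107*1² = -107*1 = -107)
-x = -1*(-107) = 107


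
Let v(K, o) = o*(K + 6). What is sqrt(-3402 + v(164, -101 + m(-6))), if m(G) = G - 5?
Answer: 7*I*sqrt(458) ≈ 149.81*I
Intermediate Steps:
m(G) = -5 + G
v(K, o) = o*(6 + K)
sqrt(-3402 + v(164, -101 + m(-6))) = sqrt(-3402 + (-101 + (-5 - 6))*(6 + 164)) = sqrt(-3402 + (-101 - 11)*170) = sqrt(-3402 - 112*170) = sqrt(-3402 - 19040) = sqrt(-22442) = 7*I*sqrt(458)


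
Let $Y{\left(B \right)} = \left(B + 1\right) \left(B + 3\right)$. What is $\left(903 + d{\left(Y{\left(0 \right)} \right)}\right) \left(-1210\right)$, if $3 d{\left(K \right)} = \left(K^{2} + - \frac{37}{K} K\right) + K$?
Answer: $- \frac{3247640}{3} \approx -1.0825 \cdot 10^{6}$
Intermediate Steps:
$Y{\left(B \right)} = \left(1 + B\right) \left(3 + B\right)$
$d{\left(K \right)} = - \frac{37}{3} + \frac{K}{3} + \frac{K^{2}}{3}$ ($d{\left(K \right)} = \frac{\left(K^{2} + - \frac{37}{K} K\right) + K}{3} = \frac{\left(K^{2} - 37\right) + K}{3} = \frac{\left(-37 + K^{2}\right) + K}{3} = \frac{-37 + K + K^{2}}{3} = - \frac{37}{3} + \frac{K}{3} + \frac{K^{2}}{3}$)
$\left(903 + d{\left(Y{\left(0 \right)} \right)}\right) \left(-1210\right) = \left(903 + \left(- \frac{37}{3} + \frac{3 + 0^{2} + 4 \cdot 0}{3} + \frac{\left(3 + 0^{2} + 4 \cdot 0\right)^{2}}{3}\right)\right) \left(-1210\right) = \left(903 + \left(- \frac{37}{3} + \frac{3 + 0 + 0}{3} + \frac{\left(3 + 0 + 0\right)^{2}}{3}\right)\right) \left(-1210\right) = \left(903 + \left(- \frac{37}{3} + \frac{1}{3} \cdot 3 + \frac{3^{2}}{3}\right)\right) \left(-1210\right) = \left(903 + \left(- \frac{37}{3} + 1 + \frac{1}{3} \cdot 9\right)\right) \left(-1210\right) = \left(903 + \left(- \frac{37}{3} + 1 + 3\right)\right) \left(-1210\right) = \left(903 - \frac{25}{3}\right) \left(-1210\right) = \frac{2684}{3} \left(-1210\right) = - \frac{3247640}{3}$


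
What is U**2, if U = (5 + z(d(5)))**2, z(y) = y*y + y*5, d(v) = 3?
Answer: 707281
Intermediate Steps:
z(y) = y**2 + 5*y
U = 841 (U = (5 + 3*(5 + 3))**2 = (5 + 3*8)**2 = (5 + 24)**2 = 29**2 = 841)
U**2 = 841**2 = 707281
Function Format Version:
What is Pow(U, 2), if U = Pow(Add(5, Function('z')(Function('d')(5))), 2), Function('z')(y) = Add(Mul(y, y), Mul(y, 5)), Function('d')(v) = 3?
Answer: 707281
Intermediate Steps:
Function('z')(y) = Add(Pow(y, 2), Mul(5, y))
U = 841 (U = Pow(Add(5, Mul(3, Add(5, 3))), 2) = Pow(Add(5, Mul(3, 8)), 2) = Pow(Add(5, 24), 2) = Pow(29, 2) = 841)
Pow(U, 2) = Pow(841, 2) = 707281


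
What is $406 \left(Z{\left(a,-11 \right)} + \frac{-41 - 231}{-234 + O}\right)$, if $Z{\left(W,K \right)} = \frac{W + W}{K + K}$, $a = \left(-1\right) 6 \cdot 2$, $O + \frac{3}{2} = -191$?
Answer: $\frac{6585320}{9383} \approx 701.83$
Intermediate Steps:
$O = - \frac{385}{2}$ ($O = - \frac{3}{2} - 191 = - \frac{385}{2} \approx -192.5$)
$a = -12$ ($a = \left(-6\right) 2 = -12$)
$Z{\left(W,K \right)} = \frac{W}{K}$ ($Z{\left(W,K \right)} = \frac{2 W}{2 K} = 2 W \frac{1}{2 K} = \frac{W}{K}$)
$406 \left(Z{\left(a,-11 \right)} + \frac{-41 - 231}{-234 + O}\right) = 406 \left(- \frac{12}{-11} + \frac{-41 - 231}{-234 - \frac{385}{2}}\right) = 406 \left(\left(-12\right) \left(- \frac{1}{11}\right) - \frac{272}{- \frac{853}{2}}\right) = 406 \left(\frac{12}{11} - - \frac{544}{853}\right) = 406 \left(\frac{12}{11} + \frac{544}{853}\right) = 406 \cdot \frac{16220}{9383} = \frac{6585320}{9383}$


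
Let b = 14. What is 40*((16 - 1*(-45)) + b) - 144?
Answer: 2856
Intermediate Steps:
40*((16 - 1*(-45)) + b) - 144 = 40*((16 - 1*(-45)) + 14) - 144 = 40*((16 + 45) + 14) - 144 = 40*(61 + 14) - 144 = 40*75 - 144 = 3000 - 144 = 2856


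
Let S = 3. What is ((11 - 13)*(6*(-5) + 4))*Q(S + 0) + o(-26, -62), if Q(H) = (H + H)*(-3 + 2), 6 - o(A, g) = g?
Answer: -244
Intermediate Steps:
o(A, g) = 6 - g
Q(H) = -2*H (Q(H) = (2*H)*(-1) = -2*H)
((11 - 13)*(6*(-5) + 4))*Q(S + 0) + o(-26, -62) = ((11 - 13)*(6*(-5) + 4))*(-2*(3 + 0)) + (6 - 1*(-62)) = (-2*(-30 + 4))*(-2*3) + (6 + 62) = -2*(-26)*(-6) + 68 = 52*(-6) + 68 = -312 + 68 = -244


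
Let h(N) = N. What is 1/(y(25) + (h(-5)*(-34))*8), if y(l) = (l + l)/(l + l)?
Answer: 1/1361 ≈ 0.00073475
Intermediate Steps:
y(l) = 1 (y(l) = (2*l)/((2*l)) = (2*l)*(1/(2*l)) = 1)
1/(y(25) + (h(-5)*(-34))*8) = 1/(1 - 5*(-34)*8) = 1/(1 + 170*8) = 1/(1 + 1360) = 1/1361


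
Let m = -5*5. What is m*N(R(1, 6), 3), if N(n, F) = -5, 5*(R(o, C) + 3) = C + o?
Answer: 125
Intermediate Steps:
R(o, C) = -3 + C/5 + o/5 (R(o, C) = -3 + (C + o)/5 = -3 + (C/5 + o/5) = -3 + C/5 + o/5)
m = -25
m*N(R(1, 6), 3) = -25*(-5) = 125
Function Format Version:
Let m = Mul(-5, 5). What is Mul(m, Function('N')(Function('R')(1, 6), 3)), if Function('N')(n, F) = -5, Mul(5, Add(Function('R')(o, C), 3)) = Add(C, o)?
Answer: 125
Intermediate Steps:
Function('R')(o, C) = Add(-3, Mul(Rational(1, 5), C), Mul(Rational(1, 5), o)) (Function('R')(o, C) = Add(-3, Mul(Rational(1, 5), Add(C, o))) = Add(-3, Add(Mul(Rational(1, 5), C), Mul(Rational(1, 5), o))) = Add(-3, Mul(Rational(1, 5), C), Mul(Rational(1, 5), o)))
m = -25
Mul(m, Function('N')(Function('R')(1, 6), 3)) = Mul(-25, -5) = 125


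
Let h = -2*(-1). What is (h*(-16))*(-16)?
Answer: 512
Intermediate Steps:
h = 2
(h*(-16))*(-16) = (2*(-16))*(-16) = -32*(-16) = 512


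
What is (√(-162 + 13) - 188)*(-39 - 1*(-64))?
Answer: -4700 + 25*I*√149 ≈ -4700.0 + 305.16*I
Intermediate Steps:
(√(-162 + 13) - 188)*(-39 - 1*(-64)) = (√(-149) - 188)*(-39 + 64) = (I*√149 - 188)*25 = (-188 + I*√149)*25 = -4700 + 25*I*√149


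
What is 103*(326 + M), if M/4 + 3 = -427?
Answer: -143582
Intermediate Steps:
M = -1720 (M = -12 + 4*(-427) = -12 - 1708 = -1720)
103*(326 + M) = 103*(326 - 1720) = 103*(-1394) = -143582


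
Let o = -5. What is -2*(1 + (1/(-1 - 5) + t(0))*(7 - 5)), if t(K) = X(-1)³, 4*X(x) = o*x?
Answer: -439/48 ≈ -9.1458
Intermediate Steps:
X(x) = -5*x/4 (X(x) = (-5*x)/4 = -5*x/4)
t(K) = 125/64 (t(K) = (-5/4*(-1))³ = (5/4)³ = 125/64)
-2*(1 + (1/(-1 - 5) + t(0))*(7 - 5)) = -2*(1 + (1/(-1 - 5) + 125/64)*(7 - 5)) = -2*(1 + (1/(-6) + 125/64)*2) = -2*(1 + (-⅙ + 125/64)*2) = -2*(1 + (343/192)*2) = -2*(1 + 343/96) = -2*439/96 = -439/48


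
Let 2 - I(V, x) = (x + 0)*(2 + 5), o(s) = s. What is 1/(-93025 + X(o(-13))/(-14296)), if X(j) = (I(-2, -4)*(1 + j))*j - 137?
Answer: -14296/1329889943 ≈ -1.0750e-5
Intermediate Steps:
I(V, x) = 2 - 7*x (I(V, x) = 2 - (x + 0)*(2 + 5) = 2 - x*7 = 2 - 7*x)
X(j) = -137 + j*(30 + 30*j) (X(j) = ((2 - 7*(-4))*(1 + j))*j - 137 = ((2 + 28)*(1 + j))*j - 137 = (30*(1 + j))*j - 137 = (30 + 30*j)*j - 137 = j*(30 + 30*j) - 137 = -137 + j*(30 + 30*j))
1/(-93025 + X(o(-13))/(-14296)) = 1/(-93025 + (-137 + 30*(-13) + 30*(-13)²)/(-14296)) = 1/(-93025 + (-137 - 390 + 30*169)*(-1/14296)) = 1/(-93025 + (-137 - 390 + 5070)*(-1/14296)) = 1/(-93025 + 4543*(-1/14296)) = 1/(-93025 - 4543/14296) = 1/(-1329889943/14296) = -14296/1329889943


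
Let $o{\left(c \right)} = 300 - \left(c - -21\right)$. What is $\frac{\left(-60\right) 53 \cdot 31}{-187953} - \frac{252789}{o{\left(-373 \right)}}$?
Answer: $- \frac{510195449}{1317692} \approx -387.19$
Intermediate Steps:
$o{\left(c \right)} = 279 - c$ ($o{\left(c \right)} = 300 - \left(c + 21\right) = 300 - \left(21 + c\right) = 279 - c$)
$\frac{\left(-60\right) 53 \cdot 31}{-187953} - \frac{252789}{o{\left(-373 \right)}} = \frac{\left(-60\right) 53 \cdot 31}{-187953} - \frac{252789}{279 - -373} = \left(-3180\right) 31 \left(- \frac{1}{187953}\right) - \frac{252789}{279 + 373} = \left(-98580\right) \left(- \frac{1}{187953}\right) - \frac{252789}{652} = \frac{1060}{2021} - \frac{252789}{652} = - \frac{510195449}{1317692}$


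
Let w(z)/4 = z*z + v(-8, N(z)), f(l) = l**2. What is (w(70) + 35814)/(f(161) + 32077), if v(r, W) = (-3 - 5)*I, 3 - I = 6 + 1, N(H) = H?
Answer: 27771/28999 ≈ 0.95765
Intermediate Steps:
I = -4 (I = 3 - (6 + 1) = 3 - 1*7 = 3 - 7 = -4)
v(r, W) = 32 (v(r, W) = (-3 - 5)*(-4) = -8*(-4) = 32)
w(z) = 128 + 4*z**2 (w(z) = 4*(z*z + 32) = 4*(z**2 + 32) = 4*(32 + z**2) = 128 + 4*z**2)
(w(70) + 35814)/(f(161) + 32077) = ((128 + 4*70**2) + 35814)/(161**2 + 32077) = ((128 + 4*4900) + 35814)/(25921 + 32077) = ((128 + 19600) + 35814)/57998 = (19728 + 35814)*(1/57998) = 55542*(1/57998) = 27771/28999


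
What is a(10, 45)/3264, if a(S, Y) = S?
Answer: 5/1632 ≈ 0.0030637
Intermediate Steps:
a(10, 45)/3264 = 10/3264 = 10*(1/3264) = 5/1632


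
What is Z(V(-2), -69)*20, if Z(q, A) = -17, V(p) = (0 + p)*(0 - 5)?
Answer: -340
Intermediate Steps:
V(p) = -5*p (V(p) = p*(-5) = -5*p)
Z(V(-2), -69)*20 = -17*20 = -340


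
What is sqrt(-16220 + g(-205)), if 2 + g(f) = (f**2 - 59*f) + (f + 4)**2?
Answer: sqrt(78299) ≈ 279.82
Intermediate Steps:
g(f) = -2 + f**2 + (4 + f)**2 - 59*f (g(f) = -2 + ((f**2 - 59*f) + (f + 4)**2) = -2 + ((f**2 - 59*f) + (4 + f)**2) = -2 + (f**2 + (4 + f)**2 - 59*f) = -2 + f**2 + (4 + f)**2 - 59*f)
sqrt(-16220 + g(-205)) = sqrt(-16220 + (14 - 51*(-205) + 2*(-205)**2)) = sqrt(-16220 + (14 + 10455 + 2*42025)) = sqrt(-16220 + (14 + 10455 + 84050)) = sqrt(-16220 + 94519) = sqrt(78299)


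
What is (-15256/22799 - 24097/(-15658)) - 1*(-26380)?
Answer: 9417620763015/356986742 ≈ 26381.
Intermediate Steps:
(-15256/22799 - 24097/(-15658)) - 1*(-26380) = (-15256*1/22799 - 24097*(-1/15658)) + 26380 = (-15256/22799 + 24097/15658) + 26380 = 310509055/356986742 + 26380 = 9417620763015/356986742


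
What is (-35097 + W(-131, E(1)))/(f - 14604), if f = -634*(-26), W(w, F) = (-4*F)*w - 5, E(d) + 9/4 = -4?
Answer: -38377/1880 ≈ -20.413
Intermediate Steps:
E(d) = -25/4 (E(d) = -9/4 - 4 = -25/4)
W(w, F) = -5 - 4*F*w (W(w, F) = -4*F*w - 5 = -5 - 4*F*w)
f = 16484
(-35097 + W(-131, E(1)))/(f - 14604) = (-35097 + (-5 - 4*(-25/4)*(-131)))/(16484 - 14604) = (-35097 + (-5 - 3275))/1880 = (-35097 - 3280)*(1/1880) = -38377*1/1880 = -38377/1880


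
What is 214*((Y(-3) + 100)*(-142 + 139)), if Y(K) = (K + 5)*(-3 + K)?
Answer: -56496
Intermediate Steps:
Y(K) = (-3 + K)*(5 + K) (Y(K) = (5 + K)*(-3 + K) = (-3 + K)*(5 + K))
214*((Y(-3) + 100)*(-142 + 139)) = 214*(((-15 + (-3)² + 2*(-3)) + 100)*(-142 + 139)) = 214*(((-15 + 9 - 6) + 100)*(-3)) = 214*((-12 + 100)*(-3)) = 214*(88*(-3)) = 214*(-264) = -56496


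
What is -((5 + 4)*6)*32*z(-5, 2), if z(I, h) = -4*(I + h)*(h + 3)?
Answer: -103680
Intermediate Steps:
z(I, h) = -4*(3 + h)*(I + h) (z(I, h) = -4*(I + h)*(3 + h) = -4*(3 + h)*(I + h))
-((5 + 4)*6)*32*z(-5, 2) = -((5 + 4)*6)*32*(-12*(-5) - 12*2 - 4*2² - 4*(-5)*2) = -(9*6)*32*(60 - 24 - 4*4 + 40) = -54*32*(60 - 24 - 16 + 40) = -1728*60 = -1*103680 = -103680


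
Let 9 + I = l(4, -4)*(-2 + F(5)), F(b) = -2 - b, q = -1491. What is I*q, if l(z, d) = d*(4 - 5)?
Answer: 67095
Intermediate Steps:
l(z, d) = -d (l(z, d) = d*(-1) = -d)
I = -45 (I = -9 + (-1*(-4))*(-2 + (-2 - 1*5)) = -9 + 4*(-2 + (-2 - 5)) = -9 + 4*(-2 - 7) = -9 + 4*(-9) = -9 - 36 = -45)
I*q = -45*(-1491) = 67095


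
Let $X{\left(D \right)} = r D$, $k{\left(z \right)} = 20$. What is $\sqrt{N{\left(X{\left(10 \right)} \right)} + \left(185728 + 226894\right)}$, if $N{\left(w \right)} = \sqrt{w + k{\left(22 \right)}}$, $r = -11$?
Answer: $\sqrt{412622 + 3 i \sqrt{10}} \approx 642.36 + 0.007 i$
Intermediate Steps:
$X{\left(D \right)} = - 11 D$
$N{\left(w \right)} = \sqrt{20 + w}$ ($N{\left(w \right)} = \sqrt{w + 20} = \sqrt{20 + w}$)
$\sqrt{N{\left(X{\left(10 \right)} \right)} + \left(185728 + 226894\right)} = \sqrt{\sqrt{20 - 110} + \left(185728 + 226894\right)} = \sqrt{\sqrt{20 - 110} + 412622} = \sqrt{\sqrt{-90} + 412622} = \sqrt{3 i \sqrt{10} + 412622} = \sqrt{412622 + 3 i \sqrt{10}}$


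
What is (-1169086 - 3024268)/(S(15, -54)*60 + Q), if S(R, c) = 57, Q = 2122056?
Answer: -2096677/1062738 ≈ -1.9729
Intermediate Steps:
(-1169086 - 3024268)/(S(15, -54)*60 + Q) = (-1169086 - 3024268)/(57*60 + 2122056) = -4193354/(3420 + 2122056) = -4193354/2125476 = -4193354*1/2125476 = -2096677/1062738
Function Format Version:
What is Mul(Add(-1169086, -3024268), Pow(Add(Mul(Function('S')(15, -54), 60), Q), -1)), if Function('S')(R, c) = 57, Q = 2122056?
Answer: Rational(-2096677, 1062738) ≈ -1.9729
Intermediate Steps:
Mul(Add(-1169086, -3024268), Pow(Add(Mul(Function('S')(15, -54), 60), Q), -1)) = Mul(Add(-1169086, -3024268), Pow(Add(Mul(57, 60), 2122056), -1)) = Mul(-4193354, Pow(Add(3420, 2122056), -1)) = Mul(-4193354, Pow(2125476, -1)) = Mul(-4193354, Rational(1, 2125476)) = Rational(-2096677, 1062738)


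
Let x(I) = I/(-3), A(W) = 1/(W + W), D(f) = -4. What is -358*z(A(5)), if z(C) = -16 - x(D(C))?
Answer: 18616/3 ≈ 6205.3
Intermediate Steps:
A(W) = 1/(2*W)
x(I) = -I/3 (x(I) = I*(-⅓) = -I/3)
z(C) = -52/3 (z(C) = -16 - (-1)*(-4)/3 = -16 - 1*4/3 = -16 - 4/3 = -52/3)
-358*z(A(5)) = -358*(-52/3) = 18616/3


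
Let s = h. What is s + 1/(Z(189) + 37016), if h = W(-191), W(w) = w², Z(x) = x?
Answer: 1357275606/37205 ≈ 36481.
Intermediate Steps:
h = 36481 (h = (-191)² = 36481)
s = 36481
s + 1/(Z(189) + 37016) = 36481 + 1/(189 + 37016) = 36481 + 1/37205 = 1357275606/37205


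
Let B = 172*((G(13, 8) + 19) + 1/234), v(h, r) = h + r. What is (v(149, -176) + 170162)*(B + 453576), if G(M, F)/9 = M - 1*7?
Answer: 9278742666550/117 ≈ 7.9306e+10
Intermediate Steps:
G(M, F) = -63 + 9*M (G(M, F) = 9*(M - 1*7) = 9*(M - 7) = 9*(-7 + M) = -63 + 9*M)
B = 1469138/117 (B = 172*(((-63 + 9*13) + 19) + 1/234) = 172*(((-63 + 117) + 19) + 1/234) = 172*((54 + 19) + 1/234) = 172*(73 + 1/234) = 172*(17083/234) = 1469138/117 ≈ 12557.)
(v(149, -176) + 170162)*(B + 453576) = ((149 - 176) + 170162)*(1469138/117 + 453576) = (-27 + 170162)*(54537530/117) = 170135*(54537530/117) = 9278742666550/117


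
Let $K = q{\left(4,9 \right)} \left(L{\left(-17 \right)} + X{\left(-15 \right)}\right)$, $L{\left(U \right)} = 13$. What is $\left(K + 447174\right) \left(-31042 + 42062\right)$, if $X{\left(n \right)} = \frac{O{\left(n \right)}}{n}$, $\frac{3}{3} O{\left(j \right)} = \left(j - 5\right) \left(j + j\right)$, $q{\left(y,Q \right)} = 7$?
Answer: $4925774700$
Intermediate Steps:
$O{\left(j \right)} = 2 j \left(-5 + j\right)$ ($O{\left(j \right)} = \left(j - 5\right) \left(j + j\right) = \left(-5 + j\right) 2 j = 2 j \left(-5 + j\right)$)
$X{\left(n \right)} = -10 + 2 n$ ($X{\left(n \right)} = \frac{2 n \left(-5 + n\right)}{n} = -10 + 2 n$)
$K = -189$ ($K = 7 \left(13 + \left(-10 + 2 \left(-15\right)\right)\right) = 7 \left(13 - 40\right) = 7 \left(-27\right) = -189$)
$\left(K + 447174\right) \left(-31042 + 42062\right) = \left(-189 + 447174\right) \left(-31042 + 42062\right) = 446985 \cdot 11020 = 4925774700$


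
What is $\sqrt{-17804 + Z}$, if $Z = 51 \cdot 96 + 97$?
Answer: $i \sqrt{12811} \approx 113.19 i$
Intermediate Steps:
$Z = 4993$ ($Z = 4896 + 97 = 4993$)
$\sqrt{-17804 + Z} = \sqrt{-17804 + 4993} = \sqrt{-12811} = i \sqrt{12811}$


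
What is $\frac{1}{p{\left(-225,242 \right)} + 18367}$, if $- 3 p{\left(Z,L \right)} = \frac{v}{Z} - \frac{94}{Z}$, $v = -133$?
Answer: $\frac{675}{12397498} \approx 5.4446 \cdot 10^{-5}$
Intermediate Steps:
$p{\left(Z,L \right)} = \frac{227}{3 Z}$ ($p{\left(Z,L \right)} = - \frac{- \frac{133}{Z} - \frac{94}{Z}}{3} = - \frac{\left(-227\right) \frac{1}{Z}}{3} = \frac{227}{3 Z}$)
$\frac{1}{p{\left(-225,242 \right)} + 18367} = \frac{1}{\frac{227}{3 \left(-225\right)} + 18367} = \frac{1}{\frac{227}{3} \left(- \frac{1}{225}\right) + 18367} = \frac{1}{- \frac{227}{675} + 18367} = \frac{1}{\frac{12397498}{675}} = \frac{675}{12397498}$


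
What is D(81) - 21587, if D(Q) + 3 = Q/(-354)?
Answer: -2547647/118 ≈ -21590.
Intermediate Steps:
D(Q) = -3 - Q/354 (D(Q) = -3 + Q/(-354) = -3 + Q*(-1/354) = -3 - Q/354)
D(81) - 21587 = (-3 - 1/354*81) - 21587 = (-3 - 27/118) - 21587 = -381/118 - 21587 = -2547647/118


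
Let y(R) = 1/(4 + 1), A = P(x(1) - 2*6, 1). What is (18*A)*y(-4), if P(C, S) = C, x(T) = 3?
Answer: -162/5 ≈ -32.400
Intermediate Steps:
A = -9 (A = 3 - 2*6 = 3 - 12 = -9)
y(R) = ⅕ (y(R) = 1/5 = ⅕)
(18*A)*y(-4) = (18*(-9))*(⅕) = -162*⅕ = -162/5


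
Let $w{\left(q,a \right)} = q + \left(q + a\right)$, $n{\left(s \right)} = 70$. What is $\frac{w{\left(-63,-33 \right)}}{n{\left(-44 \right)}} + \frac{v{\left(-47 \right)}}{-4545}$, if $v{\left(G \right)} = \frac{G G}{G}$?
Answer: $- \frac{143873}{63630} \approx -2.2611$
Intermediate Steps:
$v{\left(G \right)} = G$ ($v{\left(G \right)} = \frac{G^{2}}{G} = G$)
$w{\left(q,a \right)} = a + 2 q$ ($w{\left(q,a \right)} = q + \left(a + q\right) = a + 2 q$)
$\frac{w{\left(-63,-33 \right)}}{n{\left(-44 \right)}} + \frac{v{\left(-47 \right)}}{-4545} = \frac{-33 + 2 \left(-63\right)}{70} - \frac{47}{-4545} = \left(-33 - 126\right) \frac{1}{70} - - \frac{47}{4545} = \left(-159\right) \frac{1}{70} + \frac{47}{4545} = - \frac{159}{70} + \frac{47}{4545} = - \frac{143873}{63630}$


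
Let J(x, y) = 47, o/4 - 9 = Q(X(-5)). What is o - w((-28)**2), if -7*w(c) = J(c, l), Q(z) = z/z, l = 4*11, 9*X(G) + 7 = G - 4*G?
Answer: 327/7 ≈ 46.714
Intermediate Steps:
X(G) = -7/9 - G/3 (X(G) = -7/9 + (G - 4*G)/9 = -7/9 + (-3*G)/9 = -7/9 - G/3)
l = 44
Q(z) = 1
o = 40 (o = 36 + 4*1 = 36 + 4 = 40)
w(c) = -47/7 (w(c) = -1/7*47 = -47/7)
o - w((-28)**2) = 40 - 1*(-47/7) = 40 + 47/7 = 327/7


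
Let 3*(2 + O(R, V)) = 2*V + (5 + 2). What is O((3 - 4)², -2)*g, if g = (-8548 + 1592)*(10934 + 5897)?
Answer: 117076436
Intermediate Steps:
O(R, V) = ⅓ + 2*V/3 (O(R, V) = -2 + (2*V + (5 + 2))/3 = -2 + (2*V + 7)/3 = -2 + (7 + 2*V)/3 = -2 + (7/3 + 2*V/3) = ⅓ + 2*V/3)
g = -117076436 (g = -6956*16831 = -117076436)
O((3 - 4)², -2)*g = (⅓ + (⅔)*(-2))*(-117076436) = (⅓ - 4/3)*(-117076436) = -1*(-117076436) = 117076436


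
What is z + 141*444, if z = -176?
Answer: 62428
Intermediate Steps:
z + 141*444 = -176 + 141*444 = -176 + 62604 = 62428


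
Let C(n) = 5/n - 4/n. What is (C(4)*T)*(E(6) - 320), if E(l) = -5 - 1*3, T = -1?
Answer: 82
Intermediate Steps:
C(n) = 1/n
E(l) = -8 (E(l) = -5 - 3 = -8)
(C(4)*T)*(E(6) - 320) = (-1/4)*(-8 - 320) = ((¼)*(-1))*(-328) = -¼*(-328) = 82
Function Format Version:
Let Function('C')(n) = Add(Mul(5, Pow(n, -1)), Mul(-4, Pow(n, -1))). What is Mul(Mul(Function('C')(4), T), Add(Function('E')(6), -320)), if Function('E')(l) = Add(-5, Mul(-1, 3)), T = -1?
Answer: 82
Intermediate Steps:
Function('C')(n) = Pow(n, -1)
Function('E')(l) = -8 (Function('E')(l) = Add(-5, -3) = -8)
Mul(Mul(Function('C')(4), T), Add(Function('E')(6), -320)) = Mul(Mul(Pow(4, -1), -1), Add(-8, -320)) = Mul(Mul(Rational(1, 4), -1), -328) = Mul(Rational(-1, 4), -328) = 82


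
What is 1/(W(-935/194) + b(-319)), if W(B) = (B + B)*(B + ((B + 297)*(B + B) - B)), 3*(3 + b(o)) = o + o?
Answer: 5476038/147480088163 ≈ 3.7131e-5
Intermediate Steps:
b(o) = -3 + 2*o/3 (b(o) = -3 + (o + o)/3 = -3 + (2*o)/3 = -3 + 2*o/3)
W(B) = 4*B**2*(297 + B) (W(B) = (2*B)*(B + ((297 + B)*(2*B) - B)) = (2*B)*(B + (2*B*(297 + B) - B)) = (2*B)*(B + (-B + 2*B*(297 + B))) = (2*B)*(2*B*(297 + B)) = 4*B**2*(297 + B))
1/(W(-935/194) + b(-319)) = 1/(4*(-935/194)**2*(297 - 935/194) + (-3 + (2/3)*(-319))) = 1/(4*(-935*1/194)**2*(297 - 935*1/194) + (-3 - 638/3)) = 1/(4*(-935/194)**2*(297 - 935/194) - 647/3) = 1/(4*(874225/37636)*(56683/194) - 647/3) = 1/(49553695675/1825346 - 647/3) = 1/(147480088163/5476038) = 5476038/147480088163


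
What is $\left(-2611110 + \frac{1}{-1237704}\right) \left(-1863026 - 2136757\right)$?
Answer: $\frac{4308807956407919101}{412568} \approx 1.0444 \cdot 10^{13}$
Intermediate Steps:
$\left(-2611110 + \frac{1}{-1237704}\right) \left(-1863026 - 2136757\right) = \left(-2611110 - \frac{1}{1237704}\right) \left(-3999783\right) = \left(- \frac{3231781291441}{1237704}\right) \left(-3999783\right) = \frac{4308807956407919101}{412568}$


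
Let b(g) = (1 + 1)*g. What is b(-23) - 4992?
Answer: -5038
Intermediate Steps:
b(g) = 2*g
b(-23) - 4992 = 2*(-23) - 4992 = -46 - 4992 = -5038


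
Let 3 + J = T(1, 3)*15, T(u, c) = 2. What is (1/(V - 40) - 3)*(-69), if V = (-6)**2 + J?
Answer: 204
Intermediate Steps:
J = 27 (J = -3 + 2*15 = -3 + 30 = 27)
V = 63 (V = (-6)**2 + 27 = 36 + 27 = 63)
(1/(V - 40) - 3)*(-69) = (1/(63 - 40) - 3)*(-69) = (1/23 - 3)*(-69) = -68/23*(-69) = 204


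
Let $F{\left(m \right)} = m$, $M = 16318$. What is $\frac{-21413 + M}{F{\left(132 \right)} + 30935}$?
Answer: $- \frac{5095}{31067} \approx -0.164$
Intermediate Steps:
$\frac{-21413 + M}{F{\left(132 \right)} + 30935} = \frac{-21413 + 16318}{132 + 30935} = - \frac{5095}{31067}$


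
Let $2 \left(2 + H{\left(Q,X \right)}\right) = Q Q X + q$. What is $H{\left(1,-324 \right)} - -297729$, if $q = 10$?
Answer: $297570$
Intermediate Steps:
$H{\left(Q,X \right)} = 3 + \frac{X Q^{2}}{2}$ ($H{\left(Q,X \right)} = -2 + \frac{Q Q X + 10}{2} = -2 + \frac{Q^{2} X + 10}{2} = -2 + \frac{X Q^{2} + 10}{2} = -2 + \frac{10 + X Q^{2}}{2} = -2 + \left(5 + \frac{X Q^{2}}{2}\right) = 3 + \frac{X Q^{2}}{2}$)
$H{\left(1,-324 \right)} - -297729 = \left(3 + \frac{1}{2} \left(-324\right) 1^{2}\right) - -297729 = \left(3 + \frac{1}{2} \left(-324\right) 1\right) + 297729 = \left(3 - 162\right) + 297729 = -159 + 297729 = 297570$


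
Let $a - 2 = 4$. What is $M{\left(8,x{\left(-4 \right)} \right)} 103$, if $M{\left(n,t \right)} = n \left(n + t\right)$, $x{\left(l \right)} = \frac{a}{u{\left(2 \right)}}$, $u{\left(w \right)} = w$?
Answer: $9064$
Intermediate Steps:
$a = 6$ ($a = 2 + 4 = 6$)
$x{\left(l \right)} = 3$ ($x{\left(l \right)} = \frac{6}{2} = 6 \cdot \frac{1}{2} = 3$)
$M{\left(8,x{\left(-4 \right)} \right)} 103 = 8 \left(8 + 3\right) 103 = 8 \cdot 11 \cdot 103 = 88 \cdot 103 = 9064$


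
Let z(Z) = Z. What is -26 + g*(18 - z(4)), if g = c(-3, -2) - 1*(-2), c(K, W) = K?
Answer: -40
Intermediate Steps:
g = -1 (g = -3 - 1*(-2) = -3 + 2 = -1)
-26 + g*(18 - z(4)) = -26 - (18 - 1*4) = -26 - (18 - 4) = -26 - 1*14 = -26 - 14 = -40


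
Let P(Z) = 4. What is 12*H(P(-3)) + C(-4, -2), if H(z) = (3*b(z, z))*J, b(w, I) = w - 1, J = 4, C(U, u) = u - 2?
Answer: 428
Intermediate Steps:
C(U, u) = -2 + u
b(w, I) = -1 + w
H(z) = -12 + 12*z (H(z) = (3*(-1 + z))*4 = (-3 + 3*z)*4 = -12 + 12*z)
12*H(P(-3)) + C(-4, -2) = 12*(-12 + 12*4) + (-2 - 2) = 12*(-12 + 48) - 4 = 12*36 - 4 = 432 - 4 = 428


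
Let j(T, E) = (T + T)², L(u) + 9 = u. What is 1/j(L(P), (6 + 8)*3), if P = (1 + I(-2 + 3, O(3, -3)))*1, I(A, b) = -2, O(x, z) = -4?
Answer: 1/400 ≈ 0.0025000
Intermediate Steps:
P = -1 (P = (1 - 2)*1 = -1*1 = -1)
L(u) = -9 + u
j(T, E) = 4*T² (j(T, E) = (2*T)² = 4*T²)
1/j(L(P), (6 + 8)*3) = 1/(4*(-9 - 1)²) = 1/(4*(-10)²) = 1/(4*100) = 1/400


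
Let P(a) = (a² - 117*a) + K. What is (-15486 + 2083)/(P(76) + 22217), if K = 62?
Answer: -13403/19163 ≈ -0.69942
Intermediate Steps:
P(a) = 62 + a² - 117*a (P(a) = (a² - 117*a) + 62 = 62 + a² - 117*a)
(-15486 + 2083)/(P(76) + 22217) = (-15486 + 2083)/((62 + 76² - 117*76) + 22217) = -13403/((62 + 5776 - 8892) + 22217) = -13403/(-3054 + 22217) = -13403/19163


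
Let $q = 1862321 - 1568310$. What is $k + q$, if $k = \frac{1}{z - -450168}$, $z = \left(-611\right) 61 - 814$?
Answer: $\frac{121156934914}{412083} \approx 2.9401 \cdot 10^{5}$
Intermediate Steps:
$z = -38085$ ($z = -37271 - 814 = -38085$)
$k = \frac{1}{412083}$ ($k = \frac{1}{-38085 - -450168} = \frac{1}{-38085 + \left(450800 - 632\right)} = \frac{1}{-38085 + 450168} = \frac{1}{412083} \approx 2.4267 \cdot 10^{-6}$)
$q = 294011$
$k + q = \frac{1}{412083} + 294011 = \frac{121156934914}{412083}$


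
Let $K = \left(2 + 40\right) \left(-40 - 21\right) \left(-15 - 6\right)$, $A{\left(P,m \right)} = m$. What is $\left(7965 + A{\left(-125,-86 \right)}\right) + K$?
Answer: $61681$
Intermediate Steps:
$K = 53802$ ($K = 42 \left(-61\right) \left(-21\right) = \left(-2562\right) \left(-21\right) = 53802$)
$\left(7965 + A{\left(-125,-86 \right)}\right) + K = \left(7965 - 86\right) + 53802 = 7879 + 53802 = 61681$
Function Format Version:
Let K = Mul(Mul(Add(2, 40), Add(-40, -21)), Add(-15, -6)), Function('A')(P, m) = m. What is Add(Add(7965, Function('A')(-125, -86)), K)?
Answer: 61681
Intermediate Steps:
K = 53802 (K = Mul(Mul(42, -61), -21) = Mul(-2562, -21) = 53802)
Add(Add(7965, Function('A')(-125, -86)), K) = Add(Add(7965, -86), 53802) = Add(7879, 53802) = 61681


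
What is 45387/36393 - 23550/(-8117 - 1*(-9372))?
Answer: -53339631/3044881 ≈ -17.518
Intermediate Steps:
45387/36393 - 23550/(-8117 - 1*(-9372)) = 45387*(1/36393) - 23550/(-8117 + 9372) = 15129/12131 - 23550/1255 = 15129/12131 - 23550*1/1255 = 15129/12131 - 4710/251 = -53339631/3044881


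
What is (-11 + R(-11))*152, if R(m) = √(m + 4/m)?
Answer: -1672 + 760*I*√55/11 ≈ -1672.0 + 512.39*I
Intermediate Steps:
(-11 + R(-11))*152 = (-11 + √(-11 + 4/(-11)))*152 = (-11 + √(-11 + 4*(-1/11)))*152 = (-11 + √(-11 - 4/11))*152 = (-11 + √(-125/11))*152 = (-11 + 5*I*√55/11)*152 = -1672 + 760*I*√55/11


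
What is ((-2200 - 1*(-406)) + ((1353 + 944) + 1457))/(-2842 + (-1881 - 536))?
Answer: -1960/5259 ≈ -0.37269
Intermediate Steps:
((-2200 - 1*(-406)) + ((1353 + 944) + 1457))/(-2842 + (-1881 - 536)) = ((-2200 + 406) + (2297 + 1457))/(-2842 - 2417) = (-1794 + 3754)/(-5259) = 1960*(-1/5259) = -1960/5259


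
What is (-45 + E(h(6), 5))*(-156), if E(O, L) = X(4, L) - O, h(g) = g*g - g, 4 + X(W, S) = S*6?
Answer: 7644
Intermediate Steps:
X(W, S) = -4 + 6*S (X(W, S) = -4 + S*6 = -4 + 6*S)
h(g) = g**2 - g
E(O, L) = -4 - O + 6*L (E(O, L) = (-4 + 6*L) - O = -4 - O + 6*L)
(-45 + E(h(6), 5))*(-156) = (-45 + (-4 - 6*(-1 + 6) + 6*5))*(-156) = (-45 + (-4 - 6*5 + 30))*(-156) = (-45 + (-4 - 1*30 + 30))*(-156) = (-45 + (-4 - 30 + 30))*(-156) = (-45 - 4)*(-156) = -49*(-156) = 7644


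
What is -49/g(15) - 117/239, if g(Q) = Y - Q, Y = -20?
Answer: 1088/1195 ≈ 0.91046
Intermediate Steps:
g(Q) = -20 - Q
-49/g(15) - 117/239 = -49/(-20 - 1*15) - 117/239 = -49/(-20 - 15) - 117*1/239 = -49/(-35) - 117/239 = -49*(-1/35) - 117/239 = 7/5 - 117/239 = 1088/1195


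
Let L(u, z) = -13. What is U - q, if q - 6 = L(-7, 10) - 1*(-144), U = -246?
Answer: -383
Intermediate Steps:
q = 137 (q = 6 + (-13 - 1*(-144)) = 6 + (-13 + 144) = 6 + 131 = 137)
U - q = -246 - 1*137 = -246 - 137 = -383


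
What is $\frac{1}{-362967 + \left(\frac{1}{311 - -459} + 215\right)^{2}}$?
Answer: $- \frac{592900}{187796000699} \approx -3.1572 \cdot 10^{-6}$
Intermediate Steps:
$\frac{1}{-362967 + \left(\frac{1}{311 - -459} + 215\right)^{2}} = \frac{1}{-362967 + \left(\frac{1}{311 + 459} + 215\right)^{2}} = \frac{1}{-362967 + \left(\frac{1}{770} + 215\right)^{2}} = \frac{1}{-362967 + \left(\frac{165551}{770}\right)^{2}} = \frac{1}{-362967 + \frac{27407133601}{592900}} = \frac{1}{- \frac{187796000699}{592900}} = - \frac{592900}{187796000699}$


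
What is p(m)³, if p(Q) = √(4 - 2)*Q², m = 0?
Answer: 0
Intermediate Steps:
p(Q) = √2*Q²
p(m)³ = (√2*0²)³ = (√2*0)³ = 0³ = 0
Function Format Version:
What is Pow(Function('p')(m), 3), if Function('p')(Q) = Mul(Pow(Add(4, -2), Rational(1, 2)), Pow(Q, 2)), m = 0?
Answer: 0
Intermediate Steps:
Function('p')(Q) = Mul(Pow(2, Rational(1, 2)), Pow(Q, 2))
Pow(Function('p')(m), 3) = Pow(Mul(Pow(2, Rational(1, 2)), Pow(0, 2)), 3) = Pow(Mul(Pow(2, Rational(1, 2)), 0), 3) = Pow(0, 3) = 0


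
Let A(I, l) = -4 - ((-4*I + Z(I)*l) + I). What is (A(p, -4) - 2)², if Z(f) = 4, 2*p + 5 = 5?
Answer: 100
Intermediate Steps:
p = 0 (p = -5/2 + (½)*5 = -5/2 + 5/2 = 0)
A(I, l) = -4 - 4*l + 3*I (A(I, l) = -4 - ((-4*I + 4*l) + I) = -4 - (-3*I + 4*l) = -4 + (-4*l + 3*I) = -4 - 4*l + 3*I)
(A(p, -4) - 2)² = ((-4 - 4*(-4) + 3*0) - 2)² = ((-4 + 16 + 0) - 2)² = (12 - 2)² = 10² = 100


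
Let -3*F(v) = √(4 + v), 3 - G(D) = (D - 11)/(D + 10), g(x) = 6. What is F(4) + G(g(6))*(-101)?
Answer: -5353/16 - 2*√2/3 ≈ -335.51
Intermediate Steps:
G(D) = 3 - (-11 + D)/(10 + D) (G(D) = 3 - (D - 11)/(D + 10) = 3 - (-11 + D)/(10 + D))
F(v) = -√(4 + v)/3
F(4) + G(g(6))*(-101) = -√(4 + 4)/3 + ((41 + 2*6)/(10 + 6))*(-101) = -2*√2/3 + ((41 + 12)/16)*(-101) = -2*√2/3 + ((1/16)*53)*(-101) = -2*√2/3 + (53/16)*(-101) = -2*√2/3 - 5353/16 = -5353/16 - 2*√2/3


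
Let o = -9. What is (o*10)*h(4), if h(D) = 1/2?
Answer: -45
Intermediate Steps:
h(D) = 1/2
(o*10)*h(4) = -9*10*(1/2) = -90*1/2 = -45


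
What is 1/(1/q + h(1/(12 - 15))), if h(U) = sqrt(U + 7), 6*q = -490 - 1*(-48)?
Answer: 1989/976793 + 97682*sqrt(15)/976793 ≈ 0.38935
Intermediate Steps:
q = -221/3 (q = (-490 - 1*(-48))/6 = (-490 + 48)/6 = (1/6)*(-442) = -221/3 ≈ -73.667)
h(U) = sqrt(7 + U)
1/(1/q + h(1/(12 - 15))) = 1/(1/(-221/3) + sqrt(7 + 1/(12 - 15))) = 1/(-3/221 + sqrt(7 + 1/(-3))) = 1/(-3/221 + sqrt(7 - 1/3)) = 1/(-3/221 + sqrt(20/3)) = 1/(-3/221 + 2*sqrt(15)/3)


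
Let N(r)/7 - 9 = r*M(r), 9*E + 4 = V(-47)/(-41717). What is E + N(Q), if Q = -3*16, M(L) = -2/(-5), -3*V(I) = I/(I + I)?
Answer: -809226361/11263590 ≈ -71.844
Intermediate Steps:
V(I) = -⅙ (V(I) = -I/(3*(I + I)) = -I/(3*(2*I)) = -1/(2*I)*I/3 = -⅓*½ = -⅙)
M(L) = ⅖ (M(L) = -2*(-⅕) = ⅖)
E = -1001207/2252718 (E = -4/9 + (-⅙/(-41717))/9 = -4/9 + (-⅙*(-1/41717))/9 = -4/9 + (⅑)*(1/250302) = -4/9 + 1/2252718 = -1001207/2252718 ≈ -0.44444)
Q = -48
N(r) = 63 + 14*r/5 (N(r) = 63 + 7*(r*(⅖)) = 63 + 7*(2*r/5) = 63 + 14*r/5)
E + N(Q) = -1001207/2252718 + (63 + (14/5)*(-48)) = -1001207/2252718 + (63 - 672/5) = -1001207/2252718 - 357/5 = -809226361/11263590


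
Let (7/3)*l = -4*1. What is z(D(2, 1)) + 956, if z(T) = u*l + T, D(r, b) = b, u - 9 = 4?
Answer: 6543/7 ≈ 934.71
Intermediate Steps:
u = 13 (u = 9 + 4 = 13)
l = -12/7 (l = 3*(-4*1)/7 = (3/7)*(-4) = -12/7 ≈ -1.7143)
z(T) = -156/7 + T (z(T) = 13*(-12/7) + T = -156/7 + T)
z(D(2, 1)) + 956 = (-156/7 + 1) + 956 = -149/7 + 956 = 6543/7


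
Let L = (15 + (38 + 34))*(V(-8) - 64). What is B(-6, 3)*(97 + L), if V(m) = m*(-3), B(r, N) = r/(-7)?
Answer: -20298/7 ≈ -2899.7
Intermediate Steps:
B(r, N) = -r/7 (B(r, N) = r*(-1/7) = -r/7)
V(m) = -3*m
L = -3480 (L = (15 + (38 + 34))*(-3*(-8) - 64) = (15 + 72)*(24 - 64) = 87*(-40) = -3480)
B(-6, 3)*(97 + L) = (-1/7*(-6))*(97 - 3480) = (6/7)*(-3383) = -20298/7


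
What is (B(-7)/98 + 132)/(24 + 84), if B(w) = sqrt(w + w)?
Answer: 11/9 + I*sqrt(14)/10584 ≈ 1.2222 + 0.00035352*I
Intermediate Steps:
B(w) = sqrt(2)*sqrt(w) (B(w) = sqrt(2*w) = sqrt(2)*sqrt(w))
(B(-7)/98 + 132)/(24 + 84) = ((sqrt(2)*sqrt(-7))/98 + 132)/(24 + 84) = ((sqrt(2)*(I*sqrt(7)))*(1/98) + 132)/108 = ((I*sqrt(14))*(1/98) + 132)/108 = (I*sqrt(14)/98 + 132)/108 = (132 + I*sqrt(14)/98)/108 = 11/9 + I*sqrt(14)/10584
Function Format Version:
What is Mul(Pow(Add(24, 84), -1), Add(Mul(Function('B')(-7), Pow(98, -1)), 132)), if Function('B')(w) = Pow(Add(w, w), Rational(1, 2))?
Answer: Add(Rational(11, 9), Mul(Rational(1, 10584), I, Pow(14, Rational(1, 2)))) ≈ Add(1.2222, Mul(0.00035352, I))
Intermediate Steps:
Function('B')(w) = Mul(Pow(2, Rational(1, 2)), Pow(w, Rational(1, 2))) (Function('B')(w) = Pow(Mul(2, w), Rational(1, 2)) = Mul(Pow(2, Rational(1, 2)), Pow(w, Rational(1, 2))))
Mul(Pow(Add(24, 84), -1), Add(Mul(Function('B')(-7), Pow(98, -1)), 132)) = Mul(Pow(Add(24, 84), -1), Add(Mul(Mul(Pow(2, Rational(1, 2)), Pow(-7, Rational(1, 2))), Pow(98, -1)), 132)) = Mul(Pow(108, -1), Add(Mul(Mul(Pow(2, Rational(1, 2)), Mul(I, Pow(7, Rational(1, 2)))), Rational(1, 98)), 132)) = Mul(Rational(1, 108), Add(Mul(Mul(I, Pow(14, Rational(1, 2))), Rational(1, 98)), 132)) = Mul(Rational(1, 108), Add(Mul(Rational(1, 98), I, Pow(14, Rational(1, 2))), 132)) = Mul(Rational(1, 108), Add(132, Mul(Rational(1, 98), I, Pow(14, Rational(1, 2))))) = Add(Rational(11, 9), Mul(Rational(1, 10584), I, Pow(14, Rational(1, 2))))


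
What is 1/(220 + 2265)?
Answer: 1/2485 ≈ 0.00040241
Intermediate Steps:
1/(220 + 2265) = 1/2485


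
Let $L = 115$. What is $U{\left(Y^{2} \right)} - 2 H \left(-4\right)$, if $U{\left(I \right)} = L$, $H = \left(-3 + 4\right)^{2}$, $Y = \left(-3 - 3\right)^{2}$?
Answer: $920$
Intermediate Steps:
$Y = 36$ ($Y = \left(-6\right)^{2} = 36$)
$H = 1$ ($H = 1^{2} = 1$)
$U{\left(I \right)} = 115$
$U{\left(Y^{2} \right)} - 2 H \left(-4\right) = 115 \left(-2\right) 1 \left(-4\right) = 115 \left(\left(-2\right) \left(-4\right)\right) = 115 \cdot 8 = 920$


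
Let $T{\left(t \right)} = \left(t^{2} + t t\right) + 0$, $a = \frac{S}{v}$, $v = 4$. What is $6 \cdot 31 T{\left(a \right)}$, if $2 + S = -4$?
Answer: $837$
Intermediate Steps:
$S = -6$ ($S = -2 - 4 = -6$)
$a = - \frac{3}{2}$ ($a = - \frac{6}{4} = \left(-6\right) \frac{1}{4} = - \frac{3}{2} \approx -1.5$)
$T{\left(t \right)} = 2 t^{2}$ ($T{\left(t \right)} = \left(t^{2} + t^{2}\right) + 0 = 2 t^{2} + 0 = 2 t^{2}$)
$6 \cdot 31 T{\left(a \right)} = 6 \cdot 31 \cdot 2 \left(- \frac{3}{2}\right)^{2} = 186 \cdot 2 \cdot \frac{9}{4} = 186 \cdot \frac{9}{2} = 837$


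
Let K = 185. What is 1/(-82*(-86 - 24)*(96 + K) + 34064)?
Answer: 1/2568684 ≈ 3.8930e-7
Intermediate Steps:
1/(-82*(-86 - 24)*(96 + K) + 34064) = 1/(-82*(-86 - 24)*(96 + 185) + 34064) = 1/(-(-9020)*281 + 34064) = 1/(-82*(-30910) + 34064) = 1/(2534620 + 34064) = 1/2568684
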